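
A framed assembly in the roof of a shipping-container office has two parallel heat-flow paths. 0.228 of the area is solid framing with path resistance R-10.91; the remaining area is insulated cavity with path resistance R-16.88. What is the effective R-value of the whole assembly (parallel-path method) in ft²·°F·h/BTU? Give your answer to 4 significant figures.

U_eff = 0.772/16.88 + 0.228/10.91 = 0.045735 + 0.020898 = 0.066633
R_eff = 1/U_eff = 15.008 ft²·°F·h/BTU

15.01 ft²·°F·h/BTU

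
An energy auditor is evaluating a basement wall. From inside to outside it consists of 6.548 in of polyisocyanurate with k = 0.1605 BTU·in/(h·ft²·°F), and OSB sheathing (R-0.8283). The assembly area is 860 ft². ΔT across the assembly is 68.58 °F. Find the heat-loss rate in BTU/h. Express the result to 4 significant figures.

6.548/0.1605 = 40.798
R_total = 40.798 + 0.8283 = 41.626 ft²·°F·h/BTU
Q = A·ΔT/R = 860 × 68.58 / 41.626 = 1416.9 BTU/h

1417 BTU/h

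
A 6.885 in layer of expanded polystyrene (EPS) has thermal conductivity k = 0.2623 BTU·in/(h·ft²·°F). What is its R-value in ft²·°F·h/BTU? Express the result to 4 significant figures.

R = L/k = 6.885/0.2623 = 26.249 ft²·°F·h/BTU

26.25 ft²·°F·h/BTU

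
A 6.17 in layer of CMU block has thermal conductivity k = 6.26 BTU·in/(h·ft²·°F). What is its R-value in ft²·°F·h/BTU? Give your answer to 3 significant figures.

R = L/k = 6.17/6.26 = 0.9856 ft²·°F·h/BTU

0.986 ft²·°F·h/BTU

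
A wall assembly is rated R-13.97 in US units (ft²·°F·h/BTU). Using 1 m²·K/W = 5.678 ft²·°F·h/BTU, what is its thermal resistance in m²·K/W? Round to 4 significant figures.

R_SI = 13.97/5.678 = 2.4604

2.460 m²·K/W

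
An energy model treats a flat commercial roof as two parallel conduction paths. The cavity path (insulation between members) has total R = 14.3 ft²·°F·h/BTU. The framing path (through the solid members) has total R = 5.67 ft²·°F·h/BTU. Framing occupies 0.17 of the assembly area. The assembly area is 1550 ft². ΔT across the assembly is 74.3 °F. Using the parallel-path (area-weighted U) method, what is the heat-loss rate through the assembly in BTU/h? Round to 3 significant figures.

10100 BTU/h

U_eff = 0.83/14.3 + 0.17/5.67 = 0.05804 + 0.02998 = 0.08802
R_eff = 1/U_eff = 11.36 ft²·°F·h/BTU
Q = 1550 × 74.3 / 11.36 = 10140 BTU/h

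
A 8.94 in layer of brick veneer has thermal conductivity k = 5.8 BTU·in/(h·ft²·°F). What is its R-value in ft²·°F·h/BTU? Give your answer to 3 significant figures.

R = L/k = 8.94/5.8 = 1.541 ft²·°F·h/BTU

1.54 ft²·°F·h/BTU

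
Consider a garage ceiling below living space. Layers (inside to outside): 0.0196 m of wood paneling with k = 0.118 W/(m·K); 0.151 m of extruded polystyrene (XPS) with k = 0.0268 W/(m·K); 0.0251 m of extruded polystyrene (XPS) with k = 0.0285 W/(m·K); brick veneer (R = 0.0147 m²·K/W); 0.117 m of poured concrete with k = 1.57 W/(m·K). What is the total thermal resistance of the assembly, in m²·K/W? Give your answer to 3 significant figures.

6.77 m²·K/W

0.0196/0.118 = 0.1661
0.151/0.0268 = 5.634
0.0251/0.0285 = 0.8807
0.117/1.57 = 0.07452
R_total = 0.1661 + 5.634 + 0.8807 + 0.0147 + 0.07452 = 6.77 m²·K/W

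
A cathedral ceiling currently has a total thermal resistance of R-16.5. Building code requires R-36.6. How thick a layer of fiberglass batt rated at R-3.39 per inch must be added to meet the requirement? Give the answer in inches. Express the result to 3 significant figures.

ΔR = 36.6 − 16.5 = 20.1 ft²·°F·h/BTU
L = ΔR / (R/in) = 20.1/3.39 = 5.929 in

5.93 in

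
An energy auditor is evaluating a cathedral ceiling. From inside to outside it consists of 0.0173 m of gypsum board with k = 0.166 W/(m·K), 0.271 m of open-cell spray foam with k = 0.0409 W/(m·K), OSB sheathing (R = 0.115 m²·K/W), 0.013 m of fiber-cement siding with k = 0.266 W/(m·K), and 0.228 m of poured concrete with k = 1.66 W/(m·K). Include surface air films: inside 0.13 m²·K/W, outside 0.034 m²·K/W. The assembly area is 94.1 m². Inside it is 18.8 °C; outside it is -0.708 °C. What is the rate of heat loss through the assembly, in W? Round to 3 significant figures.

0.0173/0.166 = 0.1042
0.271/0.0409 = 6.626
0.013/0.266 = 0.04887
0.228/1.66 = 0.1373
R_total = 0.13 + 0.1042 + 6.626 + 0.115 + 0.04887 + 0.1373 + 0.034 = 7.195 m²·K/W
Q = A·ΔT/R = 94.1 × (18.8 − (-0.708)) / 7.195 = 255.1 W

255 W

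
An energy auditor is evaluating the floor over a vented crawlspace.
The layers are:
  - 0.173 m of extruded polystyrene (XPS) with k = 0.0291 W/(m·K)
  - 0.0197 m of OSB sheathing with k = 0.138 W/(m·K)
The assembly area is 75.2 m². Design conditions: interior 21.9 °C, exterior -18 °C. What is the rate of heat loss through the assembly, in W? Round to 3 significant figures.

0.173/0.0291 = 5.945
0.0197/0.138 = 0.1428
R_total = 5.945 + 0.1428 = 6.088 m²·K/W
Q = A·ΔT/R = 75.2 × (21.9 − (-18)) / 6.088 = 492.9 W

493 W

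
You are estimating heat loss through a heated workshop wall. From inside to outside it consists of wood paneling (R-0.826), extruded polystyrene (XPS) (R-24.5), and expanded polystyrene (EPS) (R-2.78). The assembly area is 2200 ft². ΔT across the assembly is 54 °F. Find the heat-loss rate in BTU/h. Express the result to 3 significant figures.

R_total = 0.826 + 24.5 + 2.78 = 28.11 ft²·°F·h/BTU
Q = A·ΔT/R = 2200 × 54 / 28.11 = 4227 BTU/h

4230 BTU/h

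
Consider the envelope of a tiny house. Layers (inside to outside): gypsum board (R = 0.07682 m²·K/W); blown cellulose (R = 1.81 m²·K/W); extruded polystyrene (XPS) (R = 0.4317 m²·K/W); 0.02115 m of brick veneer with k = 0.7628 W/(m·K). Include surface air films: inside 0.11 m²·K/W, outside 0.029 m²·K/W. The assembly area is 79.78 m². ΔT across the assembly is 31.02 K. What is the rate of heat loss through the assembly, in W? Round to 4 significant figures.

0.02115/0.7628 = 0.027727
R_total = 0.11 + 0.07682 + 1.81 + 0.4317 + 0.027727 + 0.029 = 2.4852 m²·K/W
Q = A·ΔT/R = 79.78 × 31.02 / 2.4852 = 995.79 W

995.8 W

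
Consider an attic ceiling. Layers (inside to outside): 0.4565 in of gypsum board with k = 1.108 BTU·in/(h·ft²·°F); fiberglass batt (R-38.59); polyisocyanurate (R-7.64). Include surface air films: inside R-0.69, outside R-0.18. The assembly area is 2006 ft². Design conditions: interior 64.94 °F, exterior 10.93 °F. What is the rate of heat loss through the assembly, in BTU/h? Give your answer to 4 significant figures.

0.4565/1.108 = 0.412
R_total = 0.69 + 0.412 + 38.59 + 7.64 + 0.18 = 47.512 ft²·°F·h/BTU
Q = A·ΔT/R = 2006 × (64.94 − 10.93) / 47.512 = 2280.4 BTU/h

2280 BTU/h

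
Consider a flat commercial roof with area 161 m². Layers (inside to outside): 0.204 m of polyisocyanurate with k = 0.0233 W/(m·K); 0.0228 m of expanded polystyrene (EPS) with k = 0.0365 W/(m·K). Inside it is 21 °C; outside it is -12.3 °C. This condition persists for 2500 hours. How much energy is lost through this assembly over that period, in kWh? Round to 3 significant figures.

0.204/0.0233 = 8.755
0.0228/0.0365 = 0.6247
R_total = 8.755 + 0.6247 = 9.38 m²·K/W
Q = 161 × (21 − (-12.3)) / 9.38 = 571.6 W
E = 571.6 W × 2500 h / 1000 = 1429 kWh

1430 kWh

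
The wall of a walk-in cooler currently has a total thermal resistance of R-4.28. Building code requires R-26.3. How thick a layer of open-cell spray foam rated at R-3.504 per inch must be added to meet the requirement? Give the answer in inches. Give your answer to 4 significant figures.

ΔR = 26.3 − 4.28 = 22.02 ft²·°F·h/BTU
L = ΔR / (R/in) = 22.02/3.504 = 6.2842 in

6.284 in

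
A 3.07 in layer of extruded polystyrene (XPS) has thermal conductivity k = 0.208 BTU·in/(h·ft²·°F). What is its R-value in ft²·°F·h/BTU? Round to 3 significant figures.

14.8 ft²·°F·h/BTU

R = L/k = 3.07/0.208 = 14.76 ft²·°F·h/BTU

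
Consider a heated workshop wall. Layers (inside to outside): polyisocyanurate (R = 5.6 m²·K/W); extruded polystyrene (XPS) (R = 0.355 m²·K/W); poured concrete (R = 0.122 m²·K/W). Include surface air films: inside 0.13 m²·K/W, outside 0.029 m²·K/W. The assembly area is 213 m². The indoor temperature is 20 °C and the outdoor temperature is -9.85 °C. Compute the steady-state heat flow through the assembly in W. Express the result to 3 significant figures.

R_total = 0.13 + 5.6 + 0.355 + 0.122 + 0.029 = 6.236 m²·K/W
Q = A·ΔT/R = 213 × (20 − (-9.85)) / 6.236 = 1020 W

1020 W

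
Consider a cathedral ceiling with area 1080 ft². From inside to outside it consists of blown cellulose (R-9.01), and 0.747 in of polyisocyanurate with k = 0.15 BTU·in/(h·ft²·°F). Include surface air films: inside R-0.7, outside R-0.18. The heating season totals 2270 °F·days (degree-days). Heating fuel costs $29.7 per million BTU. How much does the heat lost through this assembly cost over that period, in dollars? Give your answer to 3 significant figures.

0.747/0.15 = 4.98
R_total = 0.7 + 9.01 + 4.98 + 0.18 = 14.87 ft²·°F·h/BTU
E = A × HDD × 24 / R = 1080 × 2270 × 24 / 14.87 = 3957000 BTU
Cost = 3957000/10⁶ × 29.7 = $117.5

118 dollars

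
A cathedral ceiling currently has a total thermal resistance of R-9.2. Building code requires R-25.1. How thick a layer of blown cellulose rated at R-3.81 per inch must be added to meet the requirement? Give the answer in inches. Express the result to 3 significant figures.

ΔR = 25.1 − 9.2 = 15.9 ft²·°F·h/BTU
L = ΔR / (R/in) = 15.9/3.81 = 4.173 in

4.17 in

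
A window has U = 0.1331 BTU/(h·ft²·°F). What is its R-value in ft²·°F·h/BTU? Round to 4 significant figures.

R = 1/U = 1/0.1331 = 7.5131

7.513 ft²·°F·h/BTU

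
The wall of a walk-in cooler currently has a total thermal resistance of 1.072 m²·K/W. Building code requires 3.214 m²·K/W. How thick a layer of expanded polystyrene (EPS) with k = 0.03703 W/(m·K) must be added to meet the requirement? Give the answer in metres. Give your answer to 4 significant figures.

0.07932 m

ΔR = 3.214 − 1.072 = 2.142 m²·K/W
L = ΔR × k = 2.142 × 0.03703 = 0.079318 m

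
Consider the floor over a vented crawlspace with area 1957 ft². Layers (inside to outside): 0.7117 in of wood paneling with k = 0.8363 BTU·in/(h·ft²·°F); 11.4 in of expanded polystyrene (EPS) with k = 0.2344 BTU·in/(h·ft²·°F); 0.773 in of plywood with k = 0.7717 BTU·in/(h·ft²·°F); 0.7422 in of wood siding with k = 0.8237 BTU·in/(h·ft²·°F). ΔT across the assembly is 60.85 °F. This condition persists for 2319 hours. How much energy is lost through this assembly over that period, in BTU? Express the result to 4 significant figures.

0.7117/0.8363 = 0.85101
11.4/0.2344 = 48.635
0.773/0.7717 = 1.0017
0.7422/0.8237 = 0.90106
R_total = 0.85101 + 48.635 + 1.0017 + 0.90106 = 51.389 ft²·°F·h/BTU
Q = 1957 × 60.85 / 51.389 = 2317.3 BTU/h
E = 2317.3 × 2319 = 5373900 BTU

5374000 BTU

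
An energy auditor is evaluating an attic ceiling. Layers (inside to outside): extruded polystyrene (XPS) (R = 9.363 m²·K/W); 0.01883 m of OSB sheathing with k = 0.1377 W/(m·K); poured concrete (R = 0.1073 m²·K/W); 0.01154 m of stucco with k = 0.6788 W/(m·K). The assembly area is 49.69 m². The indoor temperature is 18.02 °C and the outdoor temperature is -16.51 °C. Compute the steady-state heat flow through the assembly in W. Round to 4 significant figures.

0.01883/0.1377 = 0.13675
0.01154/0.6788 = 0.017001
R_total = 9.363 + 0.13675 + 0.1073 + 0.017001 = 9.624 m²·K/W
Q = A·ΔT/R = 49.69 × (18.02 − (-16.51)) / 9.624 = 178.28 W

178.3 W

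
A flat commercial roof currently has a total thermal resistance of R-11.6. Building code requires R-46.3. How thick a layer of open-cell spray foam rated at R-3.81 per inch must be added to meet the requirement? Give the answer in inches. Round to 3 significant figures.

9.11 in

ΔR = 46.3 − 11.6 = 34.7 ft²·°F·h/BTU
L = ΔR / (R/in) = 34.7/3.81 = 9.108 in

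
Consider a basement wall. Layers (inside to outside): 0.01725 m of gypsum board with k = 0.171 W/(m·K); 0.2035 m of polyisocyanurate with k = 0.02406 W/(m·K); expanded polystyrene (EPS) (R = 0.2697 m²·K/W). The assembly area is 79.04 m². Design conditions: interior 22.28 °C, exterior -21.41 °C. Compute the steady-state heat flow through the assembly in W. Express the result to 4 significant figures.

391.1 W

0.01725/0.171 = 0.10088
0.2035/0.02406 = 8.458
R_total = 0.10088 + 8.458 + 0.2697 = 8.8286 m²·K/W
Q = A·ΔT/R = 79.04 × (22.28 − (-21.41)) / 8.8286 = 391.14 W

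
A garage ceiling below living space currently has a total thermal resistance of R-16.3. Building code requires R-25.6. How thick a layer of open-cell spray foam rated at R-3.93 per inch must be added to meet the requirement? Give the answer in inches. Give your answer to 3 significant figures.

2.37 in

ΔR = 25.6 − 16.3 = 9.3 ft²·°F·h/BTU
L = ΔR / (R/in) = 9.3/3.93 = 2.366 in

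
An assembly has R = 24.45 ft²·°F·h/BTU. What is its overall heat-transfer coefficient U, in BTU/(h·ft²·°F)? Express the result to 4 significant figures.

U = 1/R = 1/24.45 = 0.0409

0.04090 BTU/(h·ft²·°F)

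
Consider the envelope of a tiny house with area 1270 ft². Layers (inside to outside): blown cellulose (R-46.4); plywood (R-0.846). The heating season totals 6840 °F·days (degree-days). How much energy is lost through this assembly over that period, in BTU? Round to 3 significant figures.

4410000 BTU

R_total = 46.4 + 0.846 = 47.25 ft²·°F·h/BTU
E = A × HDD × 24 / R = 1270 × 6840 × 24 / 47.25 = 4413000 BTU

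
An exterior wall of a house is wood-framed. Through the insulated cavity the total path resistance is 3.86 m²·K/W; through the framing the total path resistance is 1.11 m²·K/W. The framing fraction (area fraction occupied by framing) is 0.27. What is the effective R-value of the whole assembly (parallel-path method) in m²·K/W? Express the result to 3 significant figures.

2.31 m²·K/W

U_eff = 0.73/3.86 + 0.27/1.11 = 0.1891 + 0.2432 = 0.4324
R_eff = 1/U_eff = 2.313 m²·K/W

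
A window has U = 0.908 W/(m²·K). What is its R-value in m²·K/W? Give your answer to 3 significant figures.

R = 1/U = 1/0.908 = 1.101

1.10 m²·K/W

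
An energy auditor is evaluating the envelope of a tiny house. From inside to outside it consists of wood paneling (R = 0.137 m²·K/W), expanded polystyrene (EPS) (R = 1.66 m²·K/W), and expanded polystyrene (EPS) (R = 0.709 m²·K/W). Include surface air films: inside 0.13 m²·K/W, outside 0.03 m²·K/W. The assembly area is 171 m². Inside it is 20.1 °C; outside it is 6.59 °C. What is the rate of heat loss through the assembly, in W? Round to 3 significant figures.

867 W

R_total = 0.13 + 0.137 + 1.66 + 0.709 + 0.03 = 2.666 m²·K/W
Q = A·ΔT/R = 171 × (20.1 − 6.59) / 2.666 = 866.5 W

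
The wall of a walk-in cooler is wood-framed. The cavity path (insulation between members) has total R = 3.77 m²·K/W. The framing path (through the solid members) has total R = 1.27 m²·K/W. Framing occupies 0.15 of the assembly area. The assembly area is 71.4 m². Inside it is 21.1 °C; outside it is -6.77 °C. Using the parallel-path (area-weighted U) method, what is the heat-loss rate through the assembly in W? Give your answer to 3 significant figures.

U_eff = 0.85/3.77 + 0.15/1.27 = 0.2255 + 0.1181 = 0.3436
R_eff = 1/U_eff = 2.911 m²·K/W
Q = 71.4 × (21.1 − (-6.77)) / 2.911 = 683.7 W

684 W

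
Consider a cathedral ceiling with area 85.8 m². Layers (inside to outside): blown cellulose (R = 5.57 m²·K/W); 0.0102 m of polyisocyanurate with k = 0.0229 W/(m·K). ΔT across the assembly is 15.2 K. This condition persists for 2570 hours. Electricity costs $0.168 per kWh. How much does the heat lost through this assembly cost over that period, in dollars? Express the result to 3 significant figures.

0.0102/0.0229 = 0.4454
R_total = 5.57 + 0.4454 = 6.015 m²·K/W
Q = 85.8 × 15.2 / 6.015 = 216.8 W
E = 216.8 W × 2570 h / 1000 = 557.2 kWh
Cost = 557.2 × 0.168 = $93.61

93.6 dollars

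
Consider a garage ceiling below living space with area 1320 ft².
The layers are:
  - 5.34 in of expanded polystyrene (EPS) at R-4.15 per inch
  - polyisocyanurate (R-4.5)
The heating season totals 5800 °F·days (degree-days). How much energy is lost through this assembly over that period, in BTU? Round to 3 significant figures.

5.34 × 4.15 = 22.16
R_total = 22.16 + 4.5 = 26.66 ft²·°F·h/BTU
E = A × HDD × 24 / R = 1320 × 5800 × 24 / 26.66 = 6892000 BTU

6890000 BTU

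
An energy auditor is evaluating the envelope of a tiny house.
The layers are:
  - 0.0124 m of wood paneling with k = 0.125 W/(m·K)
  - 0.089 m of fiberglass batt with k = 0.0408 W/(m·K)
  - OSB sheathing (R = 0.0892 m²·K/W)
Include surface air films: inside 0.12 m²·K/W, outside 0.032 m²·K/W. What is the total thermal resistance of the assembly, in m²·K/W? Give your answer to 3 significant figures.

0.0124/0.125 = 0.0992
0.089/0.0408 = 2.181
R_total = 0.12 + 0.0992 + 2.181 + 0.0892 + 0.032 = 2.522 m²·K/W

2.52 m²·K/W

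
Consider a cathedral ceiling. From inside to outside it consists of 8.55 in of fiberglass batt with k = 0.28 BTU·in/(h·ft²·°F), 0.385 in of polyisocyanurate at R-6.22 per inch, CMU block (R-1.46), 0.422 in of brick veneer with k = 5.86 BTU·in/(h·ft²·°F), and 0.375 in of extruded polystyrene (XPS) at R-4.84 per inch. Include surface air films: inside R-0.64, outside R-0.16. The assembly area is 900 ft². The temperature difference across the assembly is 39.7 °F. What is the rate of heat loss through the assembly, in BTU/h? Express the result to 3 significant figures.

964 BTU/h

8.55/0.28 = 30.54
0.385 × 6.22 = 2.395
0.422/5.86 = 0.07201
0.375 × 4.84 = 1.815
R_total = 0.64 + 30.54 + 2.395 + 1.46 + 0.07201 + 1.815 + 0.16 = 37.08 ft²·°F·h/BTU
Q = A·ΔT/R = 900 × 39.7 / 37.08 = 963.7 BTU/h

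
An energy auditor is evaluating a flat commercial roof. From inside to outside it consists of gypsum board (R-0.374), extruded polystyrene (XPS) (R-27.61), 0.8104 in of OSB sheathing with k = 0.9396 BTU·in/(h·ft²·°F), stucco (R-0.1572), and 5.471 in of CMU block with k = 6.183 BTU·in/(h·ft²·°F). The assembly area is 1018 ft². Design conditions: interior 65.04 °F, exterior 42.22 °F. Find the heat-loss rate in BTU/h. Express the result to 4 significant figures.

777.2 BTU/h

0.8104/0.9396 = 0.86249
5.471/6.183 = 0.88485
R_total = 0.374 + 27.61 + 0.86249 + 0.1572 + 0.88485 = 29.889 ft²·°F·h/BTU
Q = A·ΔT/R = 1018 × (65.04 − 42.22) / 29.889 = 777.25 BTU/h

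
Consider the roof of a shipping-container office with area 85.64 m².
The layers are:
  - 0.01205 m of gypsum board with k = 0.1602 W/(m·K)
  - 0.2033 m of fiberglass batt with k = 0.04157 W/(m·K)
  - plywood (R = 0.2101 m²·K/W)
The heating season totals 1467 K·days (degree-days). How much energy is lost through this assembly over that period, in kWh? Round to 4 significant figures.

0.01205/0.1602 = 0.075218
0.2033/0.04157 = 4.8905
R_total = 0.075218 + 4.8905 + 0.2101 = 5.1759 m²·K/W
E = A × HDD × 24 / R / 1000 = 85.64 × 1467 × 24 / 5.1759 / 1000 = 582.55 kWh

582.6 kWh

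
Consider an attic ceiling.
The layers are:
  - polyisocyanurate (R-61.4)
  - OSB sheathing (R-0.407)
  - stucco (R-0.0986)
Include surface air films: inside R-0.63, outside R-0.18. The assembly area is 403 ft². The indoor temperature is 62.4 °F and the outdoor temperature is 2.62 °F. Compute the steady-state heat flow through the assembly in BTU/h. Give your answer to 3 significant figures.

R_total = 0.63 + 61.4 + 0.407 + 0.0986 + 0.18 = 62.72 ft²·°F·h/BTU
Q = A·ΔT/R = 403 × (62.4 − 2.62) / 62.72 = 384.1 BTU/h

384 BTU/h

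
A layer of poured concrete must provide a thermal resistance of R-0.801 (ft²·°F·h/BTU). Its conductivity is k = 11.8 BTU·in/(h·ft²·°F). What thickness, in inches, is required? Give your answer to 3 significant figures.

9.45 in

L = R × k = 0.801 × 11.8 = 9.452 in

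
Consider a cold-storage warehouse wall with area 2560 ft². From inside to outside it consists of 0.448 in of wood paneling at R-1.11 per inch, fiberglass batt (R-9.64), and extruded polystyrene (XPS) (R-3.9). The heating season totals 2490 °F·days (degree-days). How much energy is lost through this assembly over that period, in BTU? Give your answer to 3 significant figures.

0.448 × 1.11 = 0.4973
R_total = 0.4973 + 9.64 + 3.9 = 14.04 ft²·°F·h/BTU
E = A × HDD × 24 / R = 2560 × 2490 × 24 / 14.04 = 10900000 BTU

10900000 BTU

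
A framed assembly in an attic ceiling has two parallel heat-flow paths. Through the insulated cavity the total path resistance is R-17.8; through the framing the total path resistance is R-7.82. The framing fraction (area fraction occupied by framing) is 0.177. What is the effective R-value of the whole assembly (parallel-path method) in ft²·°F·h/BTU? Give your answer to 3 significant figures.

U_eff = 0.823/17.8 + 0.177/7.82 = 0.04624 + 0.02263 = 0.06887
R_eff = 1/U_eff = 14.52 ft²·°F·h/BTU

14.5 ft²·°F·h/BTU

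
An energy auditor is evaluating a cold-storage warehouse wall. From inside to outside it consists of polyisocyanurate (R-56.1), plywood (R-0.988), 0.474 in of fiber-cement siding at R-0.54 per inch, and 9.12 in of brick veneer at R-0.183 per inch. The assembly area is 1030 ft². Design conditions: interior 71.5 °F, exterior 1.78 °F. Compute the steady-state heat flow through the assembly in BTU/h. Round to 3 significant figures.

1220 BTU/h

0.474 × 0.54 = 0.256
9.12 × 0.183 = 1.669
R_total = 56.1 + 0.988 + 0.256 + 1.669 = 59.01 ft²·°F·h/BTU
Q = A·ΔT/R = 1030 × (71.5 − 1.78) / 59.01 = 1217 BTU/h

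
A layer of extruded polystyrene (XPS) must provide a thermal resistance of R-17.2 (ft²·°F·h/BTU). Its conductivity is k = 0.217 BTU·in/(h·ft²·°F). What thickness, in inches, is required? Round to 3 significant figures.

L = R × k = 17.2 × 0.217 = 3.732 in

3.73 in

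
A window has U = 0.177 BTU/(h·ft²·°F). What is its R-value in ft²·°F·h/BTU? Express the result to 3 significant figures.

5.65 ft²·°F·h/BTU

R = 1/U = 1/0.177 = 5.65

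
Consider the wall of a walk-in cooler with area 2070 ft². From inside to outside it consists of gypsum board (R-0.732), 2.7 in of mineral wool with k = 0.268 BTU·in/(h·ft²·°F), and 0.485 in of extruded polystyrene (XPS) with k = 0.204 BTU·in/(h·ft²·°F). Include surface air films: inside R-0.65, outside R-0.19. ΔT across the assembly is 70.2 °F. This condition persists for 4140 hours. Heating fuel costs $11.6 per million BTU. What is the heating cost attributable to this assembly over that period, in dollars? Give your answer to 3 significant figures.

498 dollars

2.7/0.268 = 10.07
0.485/0.204 = 2.377
R_total = 0.65 + 0.732 + 10.07 + 2.377 + 0.19 = 14.02 ft²·°F·h/BTU
Q = 2070 × 70.2 / 14.02 = 10360 BTU/h
E = 10360 × 4140 = 42900000 BTU
Cost = 42900000/10⁶ × 11.6 = $497.6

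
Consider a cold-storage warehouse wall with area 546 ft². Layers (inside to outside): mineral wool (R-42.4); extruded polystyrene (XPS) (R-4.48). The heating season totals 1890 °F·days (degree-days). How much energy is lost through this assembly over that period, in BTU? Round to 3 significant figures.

R_total = 42.4 + 4.48 = 46.88 ft²·°F·h/BTU
E = A × HDD × 24 / R = 546 × 1890 × 24 / 46.88 = 528300 BTU

528000 BTU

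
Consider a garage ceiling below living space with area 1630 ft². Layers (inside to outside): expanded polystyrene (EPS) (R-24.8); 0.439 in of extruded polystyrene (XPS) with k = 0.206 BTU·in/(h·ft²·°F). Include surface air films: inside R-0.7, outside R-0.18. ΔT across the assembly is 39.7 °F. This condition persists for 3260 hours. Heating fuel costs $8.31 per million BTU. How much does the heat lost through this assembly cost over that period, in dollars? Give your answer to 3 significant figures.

63.0 dollars

0.439/0.206 = 2.131
R_total = 0.7 + 24.8 + 2.131 + 0.18 = 27.81 ft²·°F·h/BTU
Q = 1630 × 39.7 / 27.81 = 2327 BTU/h
E = 2327 × 3260 = 7585000 BTU
Cost = 7585000/10⁶ × 8.31 = $63.03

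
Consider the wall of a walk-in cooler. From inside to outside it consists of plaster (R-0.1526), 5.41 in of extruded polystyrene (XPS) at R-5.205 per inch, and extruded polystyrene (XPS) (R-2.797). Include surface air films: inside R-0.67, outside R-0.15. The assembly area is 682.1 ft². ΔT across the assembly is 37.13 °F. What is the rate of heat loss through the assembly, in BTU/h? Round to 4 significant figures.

793.2 BTU/h

5.41 × 5.205 = 28.159
R_total = 0.67 + 0.1526 + 28.159 + 2.797 + 0.15 = 31.929 ft²·°F·h/BTU
Q = A·ΔT/R = 682.1 × 37.13 / 31.929 = 793.22 BTU/h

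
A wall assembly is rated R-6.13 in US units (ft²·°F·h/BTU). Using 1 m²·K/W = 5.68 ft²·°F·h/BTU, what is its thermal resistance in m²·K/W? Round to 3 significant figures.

1.08 m²·K/W

R_SI = 6.13/5.68 = 1.079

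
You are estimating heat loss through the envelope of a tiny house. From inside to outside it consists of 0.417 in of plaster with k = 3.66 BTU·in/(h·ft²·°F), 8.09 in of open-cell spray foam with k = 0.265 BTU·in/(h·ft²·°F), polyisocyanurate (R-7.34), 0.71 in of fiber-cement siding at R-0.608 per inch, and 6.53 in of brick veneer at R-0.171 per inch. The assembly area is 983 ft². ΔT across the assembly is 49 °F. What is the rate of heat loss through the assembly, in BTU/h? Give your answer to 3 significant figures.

0.417/3.66 = 0.1139
8.09/0.265 = 30.53
0.71 × 0.608 = 0.4317
6.53 × 0.171 = 1.117
R_total = 0.1139 + 30.53 + 7.34 + 0.4317 + 1.117 = 39.53 ft²·°F·h/BTU
Q = A·ΔT/R = 983 × 49 / 39.53 = 1218 BTU/h

1220 BTU/h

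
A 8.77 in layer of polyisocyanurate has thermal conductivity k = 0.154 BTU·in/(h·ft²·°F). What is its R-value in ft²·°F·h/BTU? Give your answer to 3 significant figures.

56.9 ft²·°F·h/BTU

R = L/k = 8.77/0.154 = 56.95 ft²·°F·h/BTU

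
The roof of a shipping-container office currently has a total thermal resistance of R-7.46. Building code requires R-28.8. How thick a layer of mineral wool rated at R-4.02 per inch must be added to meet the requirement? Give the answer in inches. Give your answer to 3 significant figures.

ΔR = 28.8 − 7.46 = 21.34 ft²·°F·h/BTU
L = ΔR / (R/in) = 21.34/4.02 = 5.308 in

5.31 in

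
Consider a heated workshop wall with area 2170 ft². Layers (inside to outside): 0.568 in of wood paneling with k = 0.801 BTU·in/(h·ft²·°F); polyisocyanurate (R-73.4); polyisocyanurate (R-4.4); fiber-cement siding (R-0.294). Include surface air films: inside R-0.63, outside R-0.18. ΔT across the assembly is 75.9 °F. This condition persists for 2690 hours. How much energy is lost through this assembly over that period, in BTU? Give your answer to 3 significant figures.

0.568/0.801 = 0.7091
R_total = 0.63 + 0.7091 + 73.4 + 4.4 + 0.294 + 0.18 = 79.61 ft²·°F·h/BTU
Q = 2170 × 75.9 / 79.61 = 2069 BTU/h
E = 2069 × 2690 = 5565000 BTU

5570000 BTU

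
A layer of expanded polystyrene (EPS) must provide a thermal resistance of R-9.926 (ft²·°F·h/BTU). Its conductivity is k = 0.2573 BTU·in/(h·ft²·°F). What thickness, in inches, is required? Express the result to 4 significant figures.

L = R × k = 9.926 × 0.2573 = 2.554 in

2.554 in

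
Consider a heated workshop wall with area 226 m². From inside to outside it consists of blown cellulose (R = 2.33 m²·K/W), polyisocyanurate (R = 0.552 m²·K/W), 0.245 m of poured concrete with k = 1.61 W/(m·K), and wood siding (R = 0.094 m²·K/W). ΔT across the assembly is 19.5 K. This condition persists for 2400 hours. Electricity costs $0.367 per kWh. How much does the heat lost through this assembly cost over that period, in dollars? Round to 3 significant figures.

0.245/1.61 = 0.1522
R_total = 2.33 + 0.552 + 0.1522 + 0.094 = 3.128 m²·K/W
Q = 226 × 19.5 / 3.128 = 1409 W
E = 1409 W × 2400 h / 1000 = 3381 kWh
Cost = 3381 × 0.367 = $1241

1240 dollars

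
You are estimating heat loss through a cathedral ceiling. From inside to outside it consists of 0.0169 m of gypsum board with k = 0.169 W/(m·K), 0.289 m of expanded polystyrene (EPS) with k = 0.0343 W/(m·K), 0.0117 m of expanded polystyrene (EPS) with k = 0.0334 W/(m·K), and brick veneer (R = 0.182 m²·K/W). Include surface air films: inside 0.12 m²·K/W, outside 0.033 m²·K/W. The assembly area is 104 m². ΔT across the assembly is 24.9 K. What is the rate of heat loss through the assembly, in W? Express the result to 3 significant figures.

0.0169/0.169 = 0.1
0.289/0.0343 = 8.426
0.0117/0.0334 = 0.3503
R_total = 0.12 + 0.1 + 8.426 + 0.3503 + 0.182 + 0.033 = 9.211 m²·K/W
Q = A·ΔT/R = 104 × 24.9 / 9.211 = 281.1 W

281 W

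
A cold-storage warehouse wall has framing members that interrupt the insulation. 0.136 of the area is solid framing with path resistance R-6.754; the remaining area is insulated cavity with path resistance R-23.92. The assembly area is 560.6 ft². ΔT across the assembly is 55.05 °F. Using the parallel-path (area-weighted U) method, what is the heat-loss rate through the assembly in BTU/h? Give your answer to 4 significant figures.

U_eff = 0.864/23.92 + 0.136/6.754 = 0.03612 + 0.020136 = 0.056257
R_eff = 1/U_eff = 17.776 ft²·°F·h/BTU
Q = 560.6 × 55.05 / 17.776 = 1736.1 BTU/h

1736 BTU/h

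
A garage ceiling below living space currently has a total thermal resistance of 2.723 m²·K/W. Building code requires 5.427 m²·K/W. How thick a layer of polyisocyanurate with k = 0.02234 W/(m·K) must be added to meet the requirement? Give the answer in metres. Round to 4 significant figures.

ΔR = 5.427 − 2.723 = 2.704 m²·K/W
L = ΔR × k = 2.704 × 0.02234 = 0.060407 m

0.06041 m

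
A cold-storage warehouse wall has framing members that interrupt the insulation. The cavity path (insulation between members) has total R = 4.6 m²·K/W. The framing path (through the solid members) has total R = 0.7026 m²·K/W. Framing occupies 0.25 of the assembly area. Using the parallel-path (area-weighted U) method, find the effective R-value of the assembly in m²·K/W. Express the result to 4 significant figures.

1.927 m²·K/W

U_eff = 0.75/4.6 + 0.25/0.7026 = 0.16304 + 0.35582 = 0.51886
R_eff = 1/U_eff = 1.9273 m²·K/W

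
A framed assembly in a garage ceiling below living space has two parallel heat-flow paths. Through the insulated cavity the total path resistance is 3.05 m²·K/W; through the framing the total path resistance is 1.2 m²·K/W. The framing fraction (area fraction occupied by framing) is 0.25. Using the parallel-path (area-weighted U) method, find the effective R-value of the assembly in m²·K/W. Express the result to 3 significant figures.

2.20 m²·K/W

U_eff = 0.75/3.05 + 0.25/1.2 = 0.2459 + 0.2083 = 0.4542
R_eff = 1/U_eff = 2.202 m²·K/W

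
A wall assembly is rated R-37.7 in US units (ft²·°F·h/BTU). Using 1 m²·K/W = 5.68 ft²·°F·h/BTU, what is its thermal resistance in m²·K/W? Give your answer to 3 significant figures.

6.64 m²·K/W

R_SI = 37.7/5.68 = 6.637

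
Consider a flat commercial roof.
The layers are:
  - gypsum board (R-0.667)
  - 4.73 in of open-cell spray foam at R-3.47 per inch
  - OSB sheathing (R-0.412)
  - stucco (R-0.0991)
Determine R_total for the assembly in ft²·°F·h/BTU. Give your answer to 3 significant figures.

4.73 × 3.47 = 16.41
R_total = 0.667 + 16.41 + 0.412 + 0.0991 = 17.59 ft²·°F·h/BTU

17.6 ft²·°F·h/BTU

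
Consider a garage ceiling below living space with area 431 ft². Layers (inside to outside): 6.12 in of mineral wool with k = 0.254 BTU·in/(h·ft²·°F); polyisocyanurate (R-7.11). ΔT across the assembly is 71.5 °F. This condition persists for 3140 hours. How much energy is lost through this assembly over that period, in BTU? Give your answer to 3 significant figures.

3100000 BTU

6.12/0.254 = 24.09
R_total = 24.09 + 7.11 = 31.2 ft²·°F·h/BTU
Q = 431 × 71.5 / 31.2 = 987.6 BTU/h
E = 987.6 × 3140 = 3101000 BTU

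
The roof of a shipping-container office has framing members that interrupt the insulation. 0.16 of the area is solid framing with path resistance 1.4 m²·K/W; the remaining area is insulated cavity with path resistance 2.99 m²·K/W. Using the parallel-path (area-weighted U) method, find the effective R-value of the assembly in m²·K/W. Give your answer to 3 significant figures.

2.53 m²·K/W

U_eff = 0.84/2.99 + 0.16/1.4 = 0.2809 + 0.1143 = 0.3952
R_eff = 1/U_eff = 2.53 m²·K/W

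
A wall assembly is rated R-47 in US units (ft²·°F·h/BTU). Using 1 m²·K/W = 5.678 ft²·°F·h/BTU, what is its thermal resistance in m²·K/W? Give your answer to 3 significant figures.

R_SI = 47/5.678 = 8.278

8.28 m²·K/W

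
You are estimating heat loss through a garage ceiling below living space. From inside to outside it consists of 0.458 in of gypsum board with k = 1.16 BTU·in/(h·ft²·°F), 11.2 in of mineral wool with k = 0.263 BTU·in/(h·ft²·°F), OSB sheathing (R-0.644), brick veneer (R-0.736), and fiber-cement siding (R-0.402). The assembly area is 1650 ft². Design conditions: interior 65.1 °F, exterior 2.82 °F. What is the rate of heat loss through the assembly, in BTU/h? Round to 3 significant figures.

0.458/1.16 = 0.3948
11.2/0.263 = 42.59
R_total = 0.3948 + 42.59 + 0.644 + 0.736 + 0.402 = 44.76 ft²·°F·h/BTU
Q = A·ΔT/R = 1650 × (65.1 − 2.82) / 44.76 = 2296 BTU/h

2300 BTU/h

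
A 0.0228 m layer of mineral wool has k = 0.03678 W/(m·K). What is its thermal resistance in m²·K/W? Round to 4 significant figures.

R = L/k = 0.0228/0.03678 = 0.6199 m²·K/W

0.6199 m²·K/W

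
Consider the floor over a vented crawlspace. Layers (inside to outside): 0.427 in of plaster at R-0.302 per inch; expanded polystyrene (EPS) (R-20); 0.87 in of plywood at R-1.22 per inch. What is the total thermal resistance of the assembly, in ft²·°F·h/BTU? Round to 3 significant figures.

0.427 × 0.302 = 0.129
0.87 × 1.22 = 1.061
R_total = 0.129 + 20 + 1.061 = 21.19 ft²·°F·h/BTU

21.2 ft²·°F·h/BTU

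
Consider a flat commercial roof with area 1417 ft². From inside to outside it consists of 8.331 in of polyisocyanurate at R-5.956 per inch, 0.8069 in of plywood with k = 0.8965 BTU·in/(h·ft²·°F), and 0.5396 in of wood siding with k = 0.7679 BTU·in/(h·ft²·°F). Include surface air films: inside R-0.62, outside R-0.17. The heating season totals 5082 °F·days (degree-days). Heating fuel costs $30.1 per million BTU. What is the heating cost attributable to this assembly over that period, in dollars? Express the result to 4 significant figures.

100.0 dollars

8.331 × 5.956 = 49.619
0.8069/0.8965 = 0.90006
0.5396/0.7679 = 0.7027
R_total = 0.62 + 49.619 + 0.90006 + 0.7027 + 0.17 = 52.012 ft²·°F·h/BTU
E = A × HDD × 24 / R = 1417 × 5082 × 24 / 52.012 = 3322800 BTU
Cost = 3322800/10⁶ × 30.1 = $100.02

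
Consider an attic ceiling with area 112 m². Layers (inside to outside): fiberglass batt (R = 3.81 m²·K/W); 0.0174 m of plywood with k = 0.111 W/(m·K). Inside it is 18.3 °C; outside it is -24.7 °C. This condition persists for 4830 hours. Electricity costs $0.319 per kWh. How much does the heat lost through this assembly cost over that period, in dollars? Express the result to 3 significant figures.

0.0174/0.111 = 0.1568
R_total = 3.81 + 0.1568 = 3.967 m²·K/W
Q = 112 × (18.3 − (-24.7)) / 3.967 = 1214 W
E = 1214 W × 4830 h / 1000 = 5864 kWh
Cost = 5864 × 0.319 = $1871

1870 dollars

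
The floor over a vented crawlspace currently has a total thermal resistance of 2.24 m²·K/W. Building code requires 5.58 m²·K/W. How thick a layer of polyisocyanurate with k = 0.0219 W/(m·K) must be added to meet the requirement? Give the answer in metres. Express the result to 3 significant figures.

0.0731 m

ΔR = 5.58 − 2.24 = 3.34 m²·K/W
L = ΔR × k = 3.34 × 0.0219 = 0.07315 m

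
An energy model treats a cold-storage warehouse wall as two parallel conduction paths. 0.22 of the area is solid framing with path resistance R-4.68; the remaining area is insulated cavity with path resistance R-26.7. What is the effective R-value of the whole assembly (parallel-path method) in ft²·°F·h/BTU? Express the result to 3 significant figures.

U_eff = 0.78/26.7 + 0.22/4.68 = 0.02921 + 0.04701 = 0.07622
R_eff = 1/U_eff = 13.12 ft²·°F·h/BTU

13.1 ft²·°F·h/BTU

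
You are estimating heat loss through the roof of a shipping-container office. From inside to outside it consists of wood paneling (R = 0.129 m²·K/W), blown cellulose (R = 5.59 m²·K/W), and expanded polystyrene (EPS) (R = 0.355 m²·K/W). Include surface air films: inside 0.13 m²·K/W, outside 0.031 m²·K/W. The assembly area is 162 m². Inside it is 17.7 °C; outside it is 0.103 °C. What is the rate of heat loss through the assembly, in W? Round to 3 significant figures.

R_total = 0.13 + 0.129 + 5.59 + 0.355 + 0.031 = 6.235 m²·K/W
Q = A·ΔT/R = 162 × (17.7 − 0.103) / 6.235 = 457.2 W

457 W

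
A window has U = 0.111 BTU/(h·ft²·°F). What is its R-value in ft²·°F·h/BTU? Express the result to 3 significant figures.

R = 1/U = 1/0.111 = 9.009

9.01 ft²·°F·h/BTU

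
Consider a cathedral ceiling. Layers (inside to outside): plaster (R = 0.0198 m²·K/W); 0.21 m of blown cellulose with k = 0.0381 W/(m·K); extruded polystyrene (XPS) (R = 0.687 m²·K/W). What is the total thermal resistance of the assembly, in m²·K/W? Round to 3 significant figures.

0.21/0.0381 = 5.512
R_total = 0.0198 + 5.512 + 0.687 = 6.219 m²·K/W

6.22 m²·K/W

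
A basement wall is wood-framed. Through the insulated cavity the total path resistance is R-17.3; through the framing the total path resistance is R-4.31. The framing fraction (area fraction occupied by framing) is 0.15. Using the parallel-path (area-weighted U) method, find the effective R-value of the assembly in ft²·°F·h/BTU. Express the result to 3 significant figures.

U_eff = 0.85/17.3 + 0.15/4.31 = 0.04913 + 0.0348 = 0.08394
R_eff = 1/U_eff = 11.91 ft²·°F·h/BTU

11.9 ft²·°F·h/BTU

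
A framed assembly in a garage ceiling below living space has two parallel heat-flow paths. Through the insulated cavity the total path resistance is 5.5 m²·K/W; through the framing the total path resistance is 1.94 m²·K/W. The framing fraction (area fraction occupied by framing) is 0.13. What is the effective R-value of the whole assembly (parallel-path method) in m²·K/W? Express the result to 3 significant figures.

U_eff = 0.87/5.5 + 0.13/1.94 = 0.1582 + 0.06701 = 0.2252
R_eff = 1/U_eff = 4.441 m²·K/W

4.44 m²·K/W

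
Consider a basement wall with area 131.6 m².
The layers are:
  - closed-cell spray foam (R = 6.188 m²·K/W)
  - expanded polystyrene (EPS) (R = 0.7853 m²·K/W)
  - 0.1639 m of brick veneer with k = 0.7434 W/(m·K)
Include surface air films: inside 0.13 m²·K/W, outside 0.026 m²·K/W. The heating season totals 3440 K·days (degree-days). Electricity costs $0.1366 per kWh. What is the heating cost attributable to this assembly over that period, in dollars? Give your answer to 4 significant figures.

201.9 dollars

0.1639/0.7434 = 0.22047
R_total = 0.13 + 6.188 + 0.7853 + 0.22047 + 0.026 = 7.3498 m²·K/W
E = A × HDD × 24 / R / 1000 = 131.6 × 3440 × 24 / 7.3498 / 1000 = 1478.3 kWh
Cost = 1478.3 × 0.1366 = $201.93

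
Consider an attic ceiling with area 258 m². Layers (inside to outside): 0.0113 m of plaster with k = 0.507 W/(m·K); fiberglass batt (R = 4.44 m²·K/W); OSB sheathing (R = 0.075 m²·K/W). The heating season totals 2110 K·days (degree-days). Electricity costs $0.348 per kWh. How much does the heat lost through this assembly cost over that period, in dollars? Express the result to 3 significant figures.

0.0113/0.507 = 0.02229
R_total = 0.02229 + 4.44 + 0.075 = 4.537 m²·K/W
E = A × HDD × 24 / R / 1000 = 258 × 2110 × 24 / 4.537 / 1000 = 2879 kWh
Cost = 2879 × 0.348 = $1002

1000 dollars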